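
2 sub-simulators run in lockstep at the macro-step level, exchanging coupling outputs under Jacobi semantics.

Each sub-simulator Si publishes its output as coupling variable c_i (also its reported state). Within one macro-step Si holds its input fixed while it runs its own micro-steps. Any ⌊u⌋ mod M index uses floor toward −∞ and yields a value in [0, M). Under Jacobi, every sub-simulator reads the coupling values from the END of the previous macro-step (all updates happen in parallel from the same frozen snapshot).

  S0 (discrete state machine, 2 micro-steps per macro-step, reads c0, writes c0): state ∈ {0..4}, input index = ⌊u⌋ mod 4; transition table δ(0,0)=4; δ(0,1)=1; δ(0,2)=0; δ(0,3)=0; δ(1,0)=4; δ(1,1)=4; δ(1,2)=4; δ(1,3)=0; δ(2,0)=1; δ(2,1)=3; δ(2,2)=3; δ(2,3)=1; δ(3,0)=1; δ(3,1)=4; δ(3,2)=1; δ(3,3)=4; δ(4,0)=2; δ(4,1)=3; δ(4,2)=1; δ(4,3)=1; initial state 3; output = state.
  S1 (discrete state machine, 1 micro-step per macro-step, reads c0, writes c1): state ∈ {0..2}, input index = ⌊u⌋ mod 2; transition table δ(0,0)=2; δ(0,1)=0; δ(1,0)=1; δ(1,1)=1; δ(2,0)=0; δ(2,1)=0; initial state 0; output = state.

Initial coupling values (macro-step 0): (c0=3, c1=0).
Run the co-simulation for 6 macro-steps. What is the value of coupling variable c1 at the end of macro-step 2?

macro 1: S0 reads c0=3 → after 2×micro: 1; S1 reads c0=3 → after 1×micro: 0 ⇒ (c0=1, c1=0)
macro 2: S0 reads c0=1 → after 2×micro: 3; S1 reads c0=1 → after 1×micro: 0 ⇒ (c0=3, c1=0)
macro 3: S0 reads c0=3 → after 2×micro: 1; S1 reads c0=3 → after 1×micro: 0 ⇒ (c0=1, c1=0)
macro 4: S0 reads c0=1 → after 2×micro: 3; S1 reads c0=1 → after 1×micro: 0 ⇒ (c0=3, c1=0)
macro 5: S0 reads c0=3 → after 2×micro: 1; S1 reads c0=3 → after 1×micro: 0 ⇒ (c0=1, c1=0)
macro 6: S0 reads c0=1 → after 2×micro: 3; S1 reads c0=1 → after 1×micro: 0 ⇒ (c0=3, c1=0)

c1 at macro-step 2 = 0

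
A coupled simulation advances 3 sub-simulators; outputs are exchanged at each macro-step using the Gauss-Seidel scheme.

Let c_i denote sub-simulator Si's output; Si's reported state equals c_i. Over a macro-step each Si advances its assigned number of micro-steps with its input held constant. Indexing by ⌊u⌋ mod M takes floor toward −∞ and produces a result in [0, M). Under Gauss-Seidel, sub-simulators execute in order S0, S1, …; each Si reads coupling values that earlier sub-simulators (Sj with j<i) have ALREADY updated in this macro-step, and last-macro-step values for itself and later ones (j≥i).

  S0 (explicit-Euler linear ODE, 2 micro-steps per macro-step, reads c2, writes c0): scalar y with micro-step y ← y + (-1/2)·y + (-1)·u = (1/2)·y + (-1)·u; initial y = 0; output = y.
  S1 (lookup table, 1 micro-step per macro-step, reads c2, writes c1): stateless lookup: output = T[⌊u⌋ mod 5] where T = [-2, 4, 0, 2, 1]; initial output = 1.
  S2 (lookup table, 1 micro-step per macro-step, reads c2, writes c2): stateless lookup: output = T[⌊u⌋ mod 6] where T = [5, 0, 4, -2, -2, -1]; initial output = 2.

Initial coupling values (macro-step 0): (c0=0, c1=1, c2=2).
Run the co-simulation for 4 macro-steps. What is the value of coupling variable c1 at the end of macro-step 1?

macro 1: S0 reads c2=2 → after 2×micro: -3; S1 reads c2=2 → after 1×micro: 0; S2 reads c2=2 → after 1×micro: 4 ⇒ (c0=-3, c1=0, c2=4)
macro 2: S0 reads c2=4 → after 2×micro: -27/4; S1 reads c2=4 → after 1×micro: 1; S2 reads c2=4 → after 1×micro: -2 ⇒ (c0=-27/4, c1=1, c2=-2)
macro 3: S0 reads c2=-2 → after 2×micro: 21/16; S1 reads c2=-2 → after 1×micro: 2; S2 reads c2=-2 → after 1×micro: -2 ⇒ (c0=21/16, c1=2, c2=-2)
macro 4: S0 reads c2=-2 → after 2×micro: 213/64; S1 reads c2=-2 → after 1×micro: 2; S2 reads c2=-2 → after 1×micro: -2 ⇒ (c0=213/64, c1=2, c2=-2)

c1 at macro-step 1 = 0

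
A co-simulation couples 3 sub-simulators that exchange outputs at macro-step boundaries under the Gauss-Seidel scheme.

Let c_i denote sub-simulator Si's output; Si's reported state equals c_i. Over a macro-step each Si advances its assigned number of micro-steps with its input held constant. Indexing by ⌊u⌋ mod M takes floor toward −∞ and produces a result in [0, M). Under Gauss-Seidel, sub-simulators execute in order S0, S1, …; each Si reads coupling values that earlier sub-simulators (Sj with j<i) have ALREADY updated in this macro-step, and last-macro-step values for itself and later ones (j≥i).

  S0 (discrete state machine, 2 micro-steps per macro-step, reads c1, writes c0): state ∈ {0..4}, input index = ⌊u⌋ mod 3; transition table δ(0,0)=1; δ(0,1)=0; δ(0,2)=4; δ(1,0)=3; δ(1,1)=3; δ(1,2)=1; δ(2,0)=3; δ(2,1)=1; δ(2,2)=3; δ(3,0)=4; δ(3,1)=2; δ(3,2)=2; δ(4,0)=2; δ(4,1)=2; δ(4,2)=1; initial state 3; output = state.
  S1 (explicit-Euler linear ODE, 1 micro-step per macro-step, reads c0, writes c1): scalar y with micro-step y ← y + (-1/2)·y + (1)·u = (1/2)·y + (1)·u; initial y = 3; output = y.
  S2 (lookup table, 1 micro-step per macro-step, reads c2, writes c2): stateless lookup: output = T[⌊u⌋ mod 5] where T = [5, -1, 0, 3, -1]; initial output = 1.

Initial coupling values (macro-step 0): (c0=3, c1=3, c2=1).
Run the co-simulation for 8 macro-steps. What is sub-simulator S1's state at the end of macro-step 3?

S1 state at macro-step 3 = 31/8

macro 1: S0 reads c1=3 → after 2×micro: 2; S1 reads c0=2 → after 1×micro: 7/2; S2 reads c2=1 → after 1×micro: -1 ⇒ (c0=2, c1=7/2, c2=-1)
macro 2: S0 reads c1=7/2 → after 2×micro: 4; S1 reads c0=4 → after 1×micro: 23/4; S2 reads c2=-1 → after 1×micro: -1 ⇒ (c0=4, c1=23/4, c2=-1)
macro 3: S0 reads c1=23/4 → after 2×micro: 1; S1 reads c0=1 → after 1×micro: 31/8; S2 reads c2=-1 → after 1×micro: -1 ⇒ (c0=1, c1=31/8, c2=-1)
macro 4: S0 reads c1=31/8 → after 2×micro: 4; S1 reads c0=4 → after 1×micro: 95/16; S2 reads c2=-1 → after 1×micro: -1 ⇒ (c0=4, c1=95/16, c2=-1)
macro 5: S0 reads c1=95/16 → after 2×micro: 1; S1 reads c0=1 → after 1×micro: 127/32; S2 reads c2=-1 → after 1×micro: -1 ⇒ (c0=1, c1=127/32, c2=-1)
macro 6: S0 reads c1=127/32 → after 2×micro: 4; S1 reads c0=4 → after 1×micro: 383/64; S2 reads c2=-1 → after 1×micro: -1 ⇒ (c0=4, c1=383/64, c2=-1)
macro 7: S0 reads c1=383/64 → after 2×micro: 1; S1 reads c0=1 → after 1×micro: 511/128; S2 reads c2=-1 → after 1×micro: -1 ⇒ (c0=1, c1=511/128, c2=-1)
macro 8: S0 reads c1=511/128 → after 2×micro: 4; S1 reads c0=4 → after 1×micro: 1535/256; S2 reads c2=-1 → after 1×micro: -1 ⇒ (c0=4, c1=1535/256, c2=-1)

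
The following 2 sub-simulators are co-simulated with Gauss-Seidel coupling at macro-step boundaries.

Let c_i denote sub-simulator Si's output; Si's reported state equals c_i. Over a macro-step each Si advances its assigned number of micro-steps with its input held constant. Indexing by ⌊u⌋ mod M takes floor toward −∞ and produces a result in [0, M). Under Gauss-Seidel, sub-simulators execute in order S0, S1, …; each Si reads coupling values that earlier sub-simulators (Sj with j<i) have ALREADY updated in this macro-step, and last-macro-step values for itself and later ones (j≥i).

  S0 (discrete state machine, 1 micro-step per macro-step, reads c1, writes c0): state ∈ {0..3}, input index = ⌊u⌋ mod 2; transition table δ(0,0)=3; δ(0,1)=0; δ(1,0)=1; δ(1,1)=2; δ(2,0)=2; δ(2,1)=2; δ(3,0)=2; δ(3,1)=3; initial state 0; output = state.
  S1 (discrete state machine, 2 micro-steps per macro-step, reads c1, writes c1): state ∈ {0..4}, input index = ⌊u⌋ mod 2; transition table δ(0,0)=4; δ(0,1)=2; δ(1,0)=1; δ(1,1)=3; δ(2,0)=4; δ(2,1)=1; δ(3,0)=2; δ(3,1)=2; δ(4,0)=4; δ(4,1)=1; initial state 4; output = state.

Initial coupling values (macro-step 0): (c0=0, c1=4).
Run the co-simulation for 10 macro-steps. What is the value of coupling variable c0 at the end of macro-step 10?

c0 at macro-step 10 = 2

macro 1: S0 reads c1=4 → after 1×micro: 3; S1 reads c1=4 → after 2×micro: 4 ⇒ (c0=3, c1=4)
macro 2: S0 reads c1=4 → after 1×micro: 2; S1 reads c1=4 → after 2×micro: 4 ⇒ (c0=2, c1=4)
macro 3: S0 reads c1=4 → after 1×micro: 2; S1 reads c1=4 → after 2×micro: 4 ⇒ (c0=2, c1=4)
macro 4: S0 reads c1=4 → after 1×micro: 2; S1 reads c1=4 → after 2×micro: 4 ⇒ (c0=2, c1=4)
macro 5: S0 reads c1=4 → after 1×micro: 2; S1 reads c1=4 → after 2×micro: 4 ⇒ (c0=2, c1=4)
macro 6: S0 reads c1=4 → after 1×micro: 2; S1 reads c1=4 → after 2×micro: 4 ⇒ (c0=2, c1=4)
macro 7: S0 reads c1=4 → after 1×micro: 2; S1 reads c1=4 → after 2×micro: 4 ⇒ (c0=2, c1=4)
macro 8: S0 reads c1=4 → after 1×micro: 2; S1 reads c1=4 → after 2×micro: 4 ⇒ (c0=2, c1=4)
macro 9: S0 reads c1=4 → after 1×micro: 2; S1 reads c1=4 → after 2×micro: 4 ⇒ (c0=2, c1=4)
macro 10: S0 reads c1=4 → after 1×micro: 2; S1 reads c1=4 → after 2×micro: 4 ⇒ (c0=2, c1=4)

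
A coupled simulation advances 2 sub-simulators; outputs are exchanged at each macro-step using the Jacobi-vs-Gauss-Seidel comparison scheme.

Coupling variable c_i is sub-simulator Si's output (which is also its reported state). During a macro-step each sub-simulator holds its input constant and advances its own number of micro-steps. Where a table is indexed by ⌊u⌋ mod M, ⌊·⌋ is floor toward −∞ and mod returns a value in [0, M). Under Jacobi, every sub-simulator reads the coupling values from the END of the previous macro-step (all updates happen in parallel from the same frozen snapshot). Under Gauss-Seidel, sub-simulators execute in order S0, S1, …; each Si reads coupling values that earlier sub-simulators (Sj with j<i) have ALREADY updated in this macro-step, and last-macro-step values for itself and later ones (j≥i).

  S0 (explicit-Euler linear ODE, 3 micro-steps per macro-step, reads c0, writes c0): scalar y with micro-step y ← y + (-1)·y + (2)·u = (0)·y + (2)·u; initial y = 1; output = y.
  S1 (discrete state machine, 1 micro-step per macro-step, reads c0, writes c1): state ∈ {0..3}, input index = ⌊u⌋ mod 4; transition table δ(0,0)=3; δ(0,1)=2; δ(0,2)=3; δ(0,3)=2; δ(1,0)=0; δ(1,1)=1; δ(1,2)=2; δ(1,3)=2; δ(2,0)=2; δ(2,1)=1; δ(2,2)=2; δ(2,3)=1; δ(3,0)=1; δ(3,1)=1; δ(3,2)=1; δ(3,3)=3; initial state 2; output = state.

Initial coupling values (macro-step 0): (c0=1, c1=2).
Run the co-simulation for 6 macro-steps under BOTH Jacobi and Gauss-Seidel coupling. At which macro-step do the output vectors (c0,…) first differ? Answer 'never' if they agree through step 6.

first divergence at macro-step: 1

[Jacobi] macro 1: S0 reads c0=1 → after 3×micro: 2; S1 reads c0=1 → after 1×micro: 1 ⇒ (c0=2, c1=1)
[Jacobi] macro 2: S0 reads c0=2 → after 3×micro: 4; S1 reads c0=2 → after 1×micro: 2 ⇒ (c0=4, c1=2)
[Jacobi] macro 3: S0 reads c0=4 → after 3×micro: 8; S1 reads c0=4 → after 1×micro: 2 ⇒ (c0=8, c1=2)
[Jacobi] macro 4: S0 reads c0=8 → after 3×micro: 16; S1 reads c0=8 → after 1×micro: 2 ⇒ (c0=16, c1=2)
[Jacobi] macro 5: S0 reads c0=16 → after 3×micro: 32; S1 reads c0=16 → after 1×micro: 2 ⇒ (c0=32, c1=2)
[Jacobi] macro 6: S0 reads c0=32 → after 3×micro: 64; S1 reads c0=32 → after 1×micro: 2 ⇒ (c0=64, c1=2)
[Gauss-Seidel] macro 1: S0 reads c0=1 → after 3×micro: 2; S1 reads c0=2 → after 1×micro: 2 ⇒ (c0=2, c1=2)
[Gauss-Seidel] macro 2: S0 reads c0=2 → after 3×micro: 4; S1 reads c0=4 → after 1×micro: 2 ⇒ (c0=4, c1=2)
[Gauss-Seidel] macro 3: S0 reads c0=4 → after 3×micro: 8; S1 reads c0=8 → after 1×micro: 2 ⇒ (c0=8, c1=2)
[Gauss-Seidel] macro 4: S0 reads c0=8 → after 3×micro: 16; S1 reads c0=16 → after 1×micro: 2 ⇒ (c0=16, c1=2)
[Gauss-Seidel] macro 5: S0 reads c0=16 → after 3×micro: 32; S1 reads c0=32 → after 1×micro: 2 ⇒ (c0=32, c1=2)
[Gauss-Seidel] macro 6: S0 reads c0=32 → after 3×micro: 64; S1 reads c0=64 → after 1×micro: 2 ⇒ (c0=64, c1=2)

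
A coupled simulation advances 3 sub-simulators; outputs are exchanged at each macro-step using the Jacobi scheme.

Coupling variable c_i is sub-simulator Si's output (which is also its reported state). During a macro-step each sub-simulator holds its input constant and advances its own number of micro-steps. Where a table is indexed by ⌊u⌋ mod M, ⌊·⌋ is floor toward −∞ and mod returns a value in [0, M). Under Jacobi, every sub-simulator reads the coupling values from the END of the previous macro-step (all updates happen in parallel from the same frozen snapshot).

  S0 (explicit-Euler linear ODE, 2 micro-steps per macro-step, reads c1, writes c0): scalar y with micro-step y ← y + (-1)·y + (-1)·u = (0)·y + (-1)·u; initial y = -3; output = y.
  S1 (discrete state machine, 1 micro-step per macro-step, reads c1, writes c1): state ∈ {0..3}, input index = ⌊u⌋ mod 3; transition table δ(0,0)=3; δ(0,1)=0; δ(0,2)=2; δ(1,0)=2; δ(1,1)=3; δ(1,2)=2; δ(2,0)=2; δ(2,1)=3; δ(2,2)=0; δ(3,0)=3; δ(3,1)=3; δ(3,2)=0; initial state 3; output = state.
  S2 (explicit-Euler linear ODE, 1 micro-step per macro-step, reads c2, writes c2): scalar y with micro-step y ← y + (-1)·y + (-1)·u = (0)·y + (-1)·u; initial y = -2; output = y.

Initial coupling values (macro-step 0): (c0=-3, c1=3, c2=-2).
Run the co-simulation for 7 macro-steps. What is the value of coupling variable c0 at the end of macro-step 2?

c0 at macro-step 2 = -3

macro 1: S0 reads c1=3 → after 2×micro: -3; S1 reads c1=3 → after 1×micro: 3; S2 reads c2=-2 → after 1×micro: 2 ⇒ (c0=-3, c1=3, c2=2)
macro 2: S0 reads c1=3 → after 2×micro: -3; S1 reads c1=3 → after 1×micro: 3; S2 reads c2=2 → after 1×micro: -2 ⇒ (c0=-3, c1=3, c2=-2)
macro 3: S0 reads c1=3 → after 2×micro: -3; S1 reads c1=3 → after 1×micro: 3; S2 reads c2=-2 → after 1×micro: 2 ⇒ (c0=-3, c1=3, c2=2)
macro 4: S0 reads c1=3 → after 2×micro: -3; S1 reads c1=3 → after 1×micro: 3; S2 reads c2=2 → after 1×micro: -2 ⇒ (c0=-3, c1=3, c2=-2)
macro 5: S0 reads c1=3 → after 2×micro: -3; S1 reads c1=3 → after 1×micro: 3; S2 reads c2=-2 → after 1×micro: 2 ⇒ (c0=-3, c1=3, c2=2)
macro 6: S0 reads c1=3 → after 2×micro: -3; S1 reads c1=3 → after 1×micro: 3; S2 reads c2=2 → after 1×micro: -2 ⇒ (c0=-3, c1=3, c2=-2)
macro 7: S0 reads c1=3 → after 2×micro: -3; S1 reads c1=3 → after 1×micro: 3; S2 reads c2=-2 → after 1×micro: 2 ⇒ (c0=-3, c1=3, c2=2)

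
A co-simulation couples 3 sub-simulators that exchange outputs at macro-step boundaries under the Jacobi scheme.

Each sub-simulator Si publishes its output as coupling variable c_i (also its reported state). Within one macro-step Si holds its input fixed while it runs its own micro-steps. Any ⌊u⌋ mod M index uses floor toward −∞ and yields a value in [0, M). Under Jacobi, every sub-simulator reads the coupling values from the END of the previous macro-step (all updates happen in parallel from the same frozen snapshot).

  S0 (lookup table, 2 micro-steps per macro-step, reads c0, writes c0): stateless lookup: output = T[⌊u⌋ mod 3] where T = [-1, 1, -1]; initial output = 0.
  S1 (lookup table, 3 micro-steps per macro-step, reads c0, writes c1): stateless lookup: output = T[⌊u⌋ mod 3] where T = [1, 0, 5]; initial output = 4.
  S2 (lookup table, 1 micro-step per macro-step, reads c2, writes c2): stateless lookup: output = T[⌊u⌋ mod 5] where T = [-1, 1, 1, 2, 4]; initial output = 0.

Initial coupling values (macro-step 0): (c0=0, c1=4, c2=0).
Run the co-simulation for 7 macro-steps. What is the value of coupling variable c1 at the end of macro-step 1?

c1 at macro-step 1 = 1

macro 1: S0 reads c0=0 → after 2×micro: -1; S1 reads c0=0 → after 3×micro: 1; S2 reads c2=0 → after 1×micro: -1 ⇒ (c0=-1, c1=1, c2=-1)
macro 2: S0 reads c0=-1 → after 2×micro: -1; S1 reads c0=-1 → after 3×micro: 5; S2 reads c2=-1 → after 1×micro: 4 ⇒ (c0=-1, c1=5, c2=4)
macro 3: S0 reads c0=-1 → after 2×micro: -1; S1 reads c0=-1 → after 3×micro: 5; S2 reads c2=4 → after 1×micro: 4 ⇒ (c0=-1, c1=5, c2=4)
macro 4: S0 reads c0=-1 → after 2×micro: -1; S1 reads c0=-1 → after 3×micro: 5; S2 reads c2=4 → after 1×micro: 4 ⇒ (c0=-1, c1=5, c2=4)
macro 5: S0 reads c0=-1 → after 2×micro: -1; S1 reads c0=-1 → after 3×micro: 5; S2 reads c2=4 → after 1×micro: 4 ⇒ (c0=-1, c1=5, c2=4)
macro 6: S0 reads c0=-1 → after 2×micro: -1; S1 reads c0=-1 → after 3×micro: 5; S2 reads c2=4 → after 1×micro: 4 ⇒ (c0=-1, c1=5, c2=4)
macro 7: S0 reads c0=-1 → after 2×micro: -1; S1 reads c0=-1 → after 3×micro: 5; S2 reads c2=4 → after 1×micro: 4 ⇒ (c0=-1, c1=5, c2=4)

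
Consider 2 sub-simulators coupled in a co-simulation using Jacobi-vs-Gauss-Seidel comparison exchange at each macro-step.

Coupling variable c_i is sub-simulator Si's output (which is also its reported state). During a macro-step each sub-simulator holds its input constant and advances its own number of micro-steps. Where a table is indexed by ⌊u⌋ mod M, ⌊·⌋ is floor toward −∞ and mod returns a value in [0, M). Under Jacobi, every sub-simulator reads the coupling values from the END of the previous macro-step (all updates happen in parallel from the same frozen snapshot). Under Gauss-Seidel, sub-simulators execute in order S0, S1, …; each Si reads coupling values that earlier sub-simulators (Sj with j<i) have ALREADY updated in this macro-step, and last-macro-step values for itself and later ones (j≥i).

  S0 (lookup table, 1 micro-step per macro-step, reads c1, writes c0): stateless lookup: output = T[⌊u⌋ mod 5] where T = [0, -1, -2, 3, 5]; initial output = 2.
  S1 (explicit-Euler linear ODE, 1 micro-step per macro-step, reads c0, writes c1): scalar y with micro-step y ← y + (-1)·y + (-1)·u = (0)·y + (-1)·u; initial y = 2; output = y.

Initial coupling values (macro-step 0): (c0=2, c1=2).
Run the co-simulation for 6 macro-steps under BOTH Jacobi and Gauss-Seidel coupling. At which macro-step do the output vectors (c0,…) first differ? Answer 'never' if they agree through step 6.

[Jacobi] macro 1: S0 reads c1=2 → after 1×micro: -2; S1 reads c0=2 → after 1×micro: -2 ⇒ (c0=-2, c1=-2)
[Jacobi] macro 2: S0 reads c1=-2 → after 1×micro: 3; S1 reads c0=-2 → after 1×micro: 2 ⇒ (c0=3, c1=2)
[Jacobi] macro 3: S0 reads c1=2 → after 1×micro: -2; S1 reads c0=3 → after 1×micro: -3 ⇒ (c0=-2, c1=-3)
[Jacobi] macro 4: S0 reads c1=-3 → after 1×micro: -2; S1 reads c0=-2 → after 1×micro: 2 ⇒ (c0=-2, c1=2)
[Jacobi] macro 5: S0 reads c1=2 → after 1×micro: -2; S1 reads c0=-2 → after 1×micro: 2 ⇒ (c0=-2, c1=2)
[Jacobi] macro 6: S0 reads c1=2 → after 1×micro: -2; S1 reads c0=-2 → after 1×micro: 2 ⇒ (c0=-2, c1=2)
[Gauss-Seidel] macro 1: S0 reads c1=2 → after 1×micro: -2; S1 reads c0=-2 → after 1×micro: 2 ⇒ (c0=-2, c1=2)
[Gauss-Seidel] macro 2: S0 reads c1=2 → after 1×micro: -2; S1 reads c0=-2 → after 1×micro: 2 ⇒ (c0=-2, c1=2)
[Gauss-Seidel] macro 3: S0 reads c1=2 → after 1×micro: -2; S1 reads c0=-2 → after 1×micro: 2 ⇒ (c0=-2, c1=2)
[Gauss-Seidel] macro 4: S0 reads c1=2 → after 1×micro: -2; S1 reads c0=-2 → after 1×micro: 2 ⇒ (c0=-2, c1=2)
[Gauss-Seidel] macro 5: S0 reads c1=2 → after 1×micro: -2; S1 reads c0=-2 → after 1×micro: 2 ⇒ (c0=-2, c1=2)
[Gauss-Seidel] macro 6: S0 reads c1=2 → after 1×micro: -2; S1 reads c0=-2 → after 1×micro: 2 ⇒ (c0=-2, c1=2)

first divergence at macro-step: 1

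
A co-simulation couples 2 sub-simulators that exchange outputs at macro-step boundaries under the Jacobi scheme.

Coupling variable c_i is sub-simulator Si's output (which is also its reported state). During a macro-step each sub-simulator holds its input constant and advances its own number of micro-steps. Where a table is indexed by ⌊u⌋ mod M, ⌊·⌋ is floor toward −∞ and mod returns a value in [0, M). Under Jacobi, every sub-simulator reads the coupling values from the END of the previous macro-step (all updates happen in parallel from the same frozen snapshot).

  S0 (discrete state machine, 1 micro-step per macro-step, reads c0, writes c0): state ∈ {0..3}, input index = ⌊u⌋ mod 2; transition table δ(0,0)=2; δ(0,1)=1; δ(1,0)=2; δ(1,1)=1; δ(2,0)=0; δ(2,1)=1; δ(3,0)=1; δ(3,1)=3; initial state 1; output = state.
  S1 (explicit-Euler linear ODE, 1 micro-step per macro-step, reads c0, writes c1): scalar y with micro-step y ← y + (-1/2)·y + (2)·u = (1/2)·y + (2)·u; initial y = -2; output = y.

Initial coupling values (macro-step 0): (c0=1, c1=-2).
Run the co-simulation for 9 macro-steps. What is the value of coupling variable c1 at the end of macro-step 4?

c1 at macro-step 4 = 29/8

macro 1: S0 reads c0=1 → after 1×micro: 1; S1 reads c0=1 → after 1×micro: 1 ⇒ (c0=1, c1=1)
macro 2: S0 reads c0=1 → after 1×micro: 1; S1 reads c0=1 → after 1×micro: 5/2 ⇒ (c0=1, c1=5/2)
macro 3: S0 reads c0=1 → after 1×micro: 1; S1 reads c0=1 → after 1×micro: 13/4 ⇒ (c0=1, c1=13/4)
macro 4: S0 reads c0=1 → after 1×micro: 1; S1 reads c0=1 → after 1×micro: 29/8 ⇒ (c0=1, c1=29/8)
macro 5: S0 reads c0=1 → after 1×micro: 1; S1 reads c0=1 → after 1×micro: 61/16 ⇒ (c0=1, c1=61/16)
macro 6: S0 reads c0=1 → after 1×micro: 1; S1 reads c0=1 → after 1×micro: 125/32 ⇒ (c0=1, c1=125/32)
macro 7: S0 reads c0=1 → after 1×micro: 1; S1 reads c0=1 → after 1×micro: 253/64 ⇒ (c0=1, c1=253/64)
macro 8: S0 reads c0=1 → after 1×micro: 1; S1 reads c0=1 → after 1×micro: 509/128 ⇒ (c0=1, c1=509/128)
macro 9: S0 reads c0=1 → after 1×micro: 1; S1 reads c0=1 → after 1×micro: 1021/256 ⇒ (c0=1, c1=1021/256)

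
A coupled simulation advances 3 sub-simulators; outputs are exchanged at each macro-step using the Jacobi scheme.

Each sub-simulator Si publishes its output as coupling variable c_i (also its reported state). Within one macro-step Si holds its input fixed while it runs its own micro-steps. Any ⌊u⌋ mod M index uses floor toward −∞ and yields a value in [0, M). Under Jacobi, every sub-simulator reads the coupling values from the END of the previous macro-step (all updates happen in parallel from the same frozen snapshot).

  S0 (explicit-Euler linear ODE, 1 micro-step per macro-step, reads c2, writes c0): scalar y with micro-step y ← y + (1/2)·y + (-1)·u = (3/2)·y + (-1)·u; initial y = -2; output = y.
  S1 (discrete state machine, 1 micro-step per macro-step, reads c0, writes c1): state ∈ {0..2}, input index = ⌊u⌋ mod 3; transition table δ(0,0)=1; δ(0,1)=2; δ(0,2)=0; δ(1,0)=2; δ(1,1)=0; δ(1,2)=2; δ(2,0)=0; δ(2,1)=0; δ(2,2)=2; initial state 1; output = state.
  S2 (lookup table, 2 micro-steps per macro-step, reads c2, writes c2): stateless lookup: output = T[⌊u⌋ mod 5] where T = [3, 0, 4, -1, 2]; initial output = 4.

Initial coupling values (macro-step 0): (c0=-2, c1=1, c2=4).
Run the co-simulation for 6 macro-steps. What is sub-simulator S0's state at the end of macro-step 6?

macro 1: S0 reads c2=4 → after 1×micro: -7; S1 reads c0=-2 → after 1×micro: 0; S2 reads c2=4 → after 2×micro: 2 ⇒ (c0=-7, c1=0, c2=2)
macro 2: S0 reads c2=2 → after 1×micro: -25/2; S1 reads c0=-7 → after 1×micro: 0; S2 reads c2=2 → after 2×micro: 4 ⇒ (c0=-25/2, c1=0, c2=4)
macro 3: S0 reads c2=4 → after 1×micro: -91/4; S1 reads c0=-25/2 → after 1×micro: 0; S2 reads c2=4 → after 2×micro: 2 ⇒ (c0=-91/4, c1=0, c2=2)
macro 4: S0 reads c2=2 → after 1×micro: -289/8; S1 reads c0=-91/4 → after 1×micro: 2; S2 reads c2=2 → after 2×micro: 4 ⇒ (c0=-289/8, c1=2, c2=4)
macro 5: S0 reads c2=4 → after 1×micro: -931/16; S1 reads c0=-289/8 → after 1×micro: 2; S2 reads c2=4 → after 2×micro: 2 ⇒ (c0=-931/16, c1=2, c2=2)
macro 6: S0 reads c2=2 → after 1×micro: -2857/32; S1 reads c0=-931/16 → after 1×micro: 0; S2 reads c2=2 → after 2×micro: 4 ⇒ (c0=-2857/32, c1=0, c2=4)

S0 state at macro-step 6 = -2857/32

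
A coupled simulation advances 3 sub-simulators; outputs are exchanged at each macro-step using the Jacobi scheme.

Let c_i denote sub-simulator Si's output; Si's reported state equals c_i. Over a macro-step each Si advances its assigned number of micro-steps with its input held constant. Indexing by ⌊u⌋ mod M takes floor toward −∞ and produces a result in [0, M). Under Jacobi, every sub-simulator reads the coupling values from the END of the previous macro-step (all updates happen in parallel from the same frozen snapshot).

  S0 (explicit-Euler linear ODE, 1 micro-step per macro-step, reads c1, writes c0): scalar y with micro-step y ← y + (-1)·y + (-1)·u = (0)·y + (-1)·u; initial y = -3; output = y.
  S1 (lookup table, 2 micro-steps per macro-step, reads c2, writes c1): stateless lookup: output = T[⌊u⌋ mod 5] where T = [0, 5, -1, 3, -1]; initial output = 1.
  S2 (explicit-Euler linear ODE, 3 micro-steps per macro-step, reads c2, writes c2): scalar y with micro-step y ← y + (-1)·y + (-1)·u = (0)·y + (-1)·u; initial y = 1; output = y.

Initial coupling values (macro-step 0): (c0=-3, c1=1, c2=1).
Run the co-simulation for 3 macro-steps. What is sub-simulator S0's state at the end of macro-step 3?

macro 1: S0 reads c1=1 → after 1×micro: -1; S1 reads c2=1 → after 2×micro: 5; S2 reads c2=1 → after 3×micro: -1 ⇒ (c0=-1, c1=5, c2=-1)
macro 2: S0 reads c1=5 → after 1×micro: -5; S1 reads c2=-1 → after 2×micro: -1; S2 reads c2=-1 → after 3×micro: 1 ⇒ (c0=-5, c1=-1, c2=1)
macro 3: S0 reads c1=-1 → after 1×micro: 1; S1 reads c2=1 → after 2×micro: 5; S2 reads c2=1 → after 3×micro: -1 ⇒ (c0=1, c1=5, c2=-1)

S0 state at macro-step 3 = 1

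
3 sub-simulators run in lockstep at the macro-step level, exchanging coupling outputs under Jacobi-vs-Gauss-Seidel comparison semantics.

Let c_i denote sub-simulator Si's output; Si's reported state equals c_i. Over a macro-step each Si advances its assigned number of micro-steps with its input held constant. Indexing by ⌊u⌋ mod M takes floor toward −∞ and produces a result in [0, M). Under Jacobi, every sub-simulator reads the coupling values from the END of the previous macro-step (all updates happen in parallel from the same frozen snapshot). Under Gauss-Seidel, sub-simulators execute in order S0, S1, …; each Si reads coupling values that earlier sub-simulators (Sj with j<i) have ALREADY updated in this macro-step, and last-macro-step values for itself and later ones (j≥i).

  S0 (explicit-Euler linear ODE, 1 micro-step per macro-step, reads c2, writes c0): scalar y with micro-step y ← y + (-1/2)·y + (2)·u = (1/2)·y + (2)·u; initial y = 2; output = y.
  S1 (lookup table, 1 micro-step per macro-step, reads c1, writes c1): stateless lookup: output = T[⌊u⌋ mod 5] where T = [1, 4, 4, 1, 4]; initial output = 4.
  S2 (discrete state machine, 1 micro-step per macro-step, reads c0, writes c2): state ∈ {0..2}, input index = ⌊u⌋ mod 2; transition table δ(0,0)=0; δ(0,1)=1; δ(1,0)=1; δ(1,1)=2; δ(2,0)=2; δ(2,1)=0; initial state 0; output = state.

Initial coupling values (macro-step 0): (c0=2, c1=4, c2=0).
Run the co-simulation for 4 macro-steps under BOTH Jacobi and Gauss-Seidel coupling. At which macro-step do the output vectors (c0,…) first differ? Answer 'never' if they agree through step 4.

[Jacobi] macro 1: S0 reads c2=0 → after 1×micro: 1; S1 reads c1=4 → after 1×micro: 4; S2 reads c0=2 → after 1×micro: 0 ⇒ (c0=1, c1=4, c2=0)
[Jacobi] macro 2: S0 reads c2=0 → after 1×micro: 1/2; S1 reads c1=4 → after 1×micro: 4; S2 reads c0=1 → after 1×micro: 1 ⇒ (c0=1/2, c1=4, c2=1)
[Jacobi] macro 3: S0 reads c2=1 → after 1×micro: 9/4; S1 reads c1=4 → after 1×micro: 4; S2 reads c0=1/2 → after 1×micro: 1 ⇒ (c0=9/4, c1=4, c2=1)
[Jacobi] macro 4: S0 reads c2=1 → after 1×micro: 25/8; S1 reads c1=4 → after 1×micro: 4; S2 reads c0=9/4 → after 1×micro: 1 ⇒ (c0=25/8, c1=4, c2=1)
[Gauss-Seidel] macro 1: S0 reads c2=0 → after 1×micro: 1; S1 reads c1=4 → after 1×micro: 4; S2 reads c0=1 → after 1×micro: 1 ⇒ (c0=1, c1=4, c2=1)
[Gauss-Seidel] macro 2: S0 reads c2=1 → after 1×micro: 5/2; S1 reads c1=4 → after 1×micro: 4; S2 reads c0=5/2 → after 1×micro: 1 ⇒ (c0=5/2, c1=4, c2=1)
[Gauss-Seidel] macro 3: S0 reads c2=1 → after 1×micro: 13/4; S1 reads c1=4 → after 1×micro: 4; S2 reads c0=13/4 → after 1×micro: 2 ⇒ (c0=13/4, c1=4, c2=2)
[Gauss-Seidel] macro 4: S0 reads c2=2 → after 1×micro: 45/8; S1 reads c1=4 → after 1×micro: 4; S2 reads c0=45/8 → after 1×micro: 0 ⇒ (c0=45/8, c1=4, c2=0)

first divergence at macro-step: 1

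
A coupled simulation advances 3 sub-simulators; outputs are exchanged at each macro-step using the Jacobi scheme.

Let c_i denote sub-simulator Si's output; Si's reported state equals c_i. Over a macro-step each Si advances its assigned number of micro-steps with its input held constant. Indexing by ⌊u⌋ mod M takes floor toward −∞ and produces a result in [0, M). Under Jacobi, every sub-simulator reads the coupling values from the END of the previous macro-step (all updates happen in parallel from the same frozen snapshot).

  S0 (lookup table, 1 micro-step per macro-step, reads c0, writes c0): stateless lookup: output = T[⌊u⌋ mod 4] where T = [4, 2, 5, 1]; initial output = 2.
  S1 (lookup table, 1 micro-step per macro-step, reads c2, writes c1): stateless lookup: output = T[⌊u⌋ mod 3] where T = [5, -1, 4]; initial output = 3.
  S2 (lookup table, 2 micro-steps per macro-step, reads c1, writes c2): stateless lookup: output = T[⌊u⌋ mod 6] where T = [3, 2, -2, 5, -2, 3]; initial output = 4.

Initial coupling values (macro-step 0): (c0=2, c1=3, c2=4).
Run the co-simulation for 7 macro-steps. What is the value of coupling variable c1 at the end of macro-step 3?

c1 at macro-step 3 = 5

macro 1: S0 reads c0=2 → after 1×micro: 5; S1 reads c2=4 → after 1×micro: -1; S2 reads c1=3 → after 2×micro: 5 ⇒ (c0=5, c1=-1, c2=5)
macro 2: S0 reads c0=5 → after 1×micro: 2; S1 reads c2=5 → after 1×micro: 4; S2 reads c1=-1 → after 2×micro: 3 ⇒ (c0=2, c1=4, c2=3)
macro 3: S0 reads c0=2 → after 1×micro: 5; S1 reads c2=3 → after 1×micro: 5; S2 reads c1=4 → after 2×micro: -2 ⇒ (c0=5, c1=5, c2=-2)
macro 4: S0 reads c0=5 → after 1×micro: 2; S1 reads c2=-2 → after 1×micro: -1; S2 reads c1=5 → after 2×micro: 3 ⇒ (c0=2, c1=-1, c2=3)
macro 5: S0 reads c0=2 → after 1×micro: 5; S1 reads c2=3 → after 1×micro: 5; S2 reads c1=-1 → after 2×micro: 3 ⇒ (c0=5, c1=5, c2=3)
macro 6: S0 reads c0=5 → after 1×micro: 2; S1 reads c2=3 → after 1×micro: 5; S2 reads c1=5 → after 2×micro: 3 ⇒ (c0=2, c1=5, c2=3)
macro 7: S0 reads c0=2 → after 1×micro: 5; S1 reads c2=3 → after 1×micro: 5; S2 reads c1=5 → after 2×micro: 3 ⇒ (c0=5, c1=5, c2=3)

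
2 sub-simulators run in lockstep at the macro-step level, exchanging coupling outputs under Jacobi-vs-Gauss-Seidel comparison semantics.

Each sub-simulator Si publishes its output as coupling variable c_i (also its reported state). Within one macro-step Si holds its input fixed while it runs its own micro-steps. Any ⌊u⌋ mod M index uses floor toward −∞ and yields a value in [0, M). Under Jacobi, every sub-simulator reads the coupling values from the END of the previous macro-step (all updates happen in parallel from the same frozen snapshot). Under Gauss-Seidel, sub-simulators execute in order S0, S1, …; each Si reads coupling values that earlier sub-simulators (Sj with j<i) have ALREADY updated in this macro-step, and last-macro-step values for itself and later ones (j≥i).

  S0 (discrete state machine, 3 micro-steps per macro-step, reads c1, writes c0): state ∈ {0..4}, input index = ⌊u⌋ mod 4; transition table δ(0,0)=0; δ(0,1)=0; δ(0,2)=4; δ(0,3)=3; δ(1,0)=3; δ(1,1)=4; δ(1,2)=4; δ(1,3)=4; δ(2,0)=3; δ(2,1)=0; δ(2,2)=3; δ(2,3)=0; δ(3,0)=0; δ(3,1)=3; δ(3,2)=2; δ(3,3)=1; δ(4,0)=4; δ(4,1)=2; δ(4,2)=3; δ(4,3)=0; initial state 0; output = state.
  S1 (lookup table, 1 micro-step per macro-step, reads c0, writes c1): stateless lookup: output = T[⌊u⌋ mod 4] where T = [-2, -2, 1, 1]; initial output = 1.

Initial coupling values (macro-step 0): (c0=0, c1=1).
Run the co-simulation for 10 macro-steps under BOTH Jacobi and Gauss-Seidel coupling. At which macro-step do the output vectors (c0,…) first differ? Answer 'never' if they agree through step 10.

first divergence at macro-step: 2

[Jacobi] macro 1: S0 reads c1=1 → after 3×micro: 0; S1 reads c0=0 → after 1×micro: -2 ⇒ (c0=0, c1=-2)
[Jacobi] macro 2: S0 reads c1=-2 → after 3×micro: 2; S1 reads c0=0 → after 1×micro: -2 ⇒ (c0=2, c1=-2)
[Jacobi] macro 3: S0 reads c1=-2 → after 3×micro: 3; S1 reads c0=2 → after 1×micro: 1 ⇒ (c0=3, c1=1)
[Jacobi] macro 4: S0 reads c1=1 → after 3×micro: 3; S1 reads c0=3 → after 1×micro: 1 ⇒ (c0=3, c1=1)
[Jacobi] macro 5: S0 reads c1=1 → after 3×micro: 3; S1 reads c0=3 → after 1×micro: 1 ⇒ (c0=3, c1=1)
[Jacobi] macro 6: S0 reads c1=1 → after 3×micro: 3; S1 reads c0=3 → after 1×micro: 1 ⇒ (c0=3, c1=1)
[Jacobi] macro 7: S0 reads c1=1 → after 3×micro: 3; S1 reads c0=3 → after 1×micro: 1 ⇒ (c0=3, c1=1)
[Jacobi] macro 8: S0 reads c1=1 → after 3×micro: 3; S1 reads c0=3 → after 1×micro: 1 ⇒ (c0=3, c1=1)
[Jacobi] macro 9: S0 reads c1=1 → after 3×micro: 3; S1 reads c0=3 → after 1×micro: 1 ⇒ (c0=3, c1=1)
[Jacobi] macro 10: S0 reads c1=1 → after 3×micro: 3; S1 reads c0=3 → after 1×micro: 1 ⇒ (c0=3, c1=1)
[Gauss-Seidel] macro 1: S0 reads c1=1 → after 3×micro: 0; S1 reads c0=0 → after 1×micro: -2 ⇒ (c0=0, c1=-2)
[Gauss-Seidel] macro 2: S0 reads c1=-2 → after 3×micro: 2; S1 reads c0=2 → after 1×micro: 1 ⇒ (c0=2, c1=1)
[Gauss-Seidel] macro 3: S0 reads c1=1 → after 3×micro: 0; S1 reads c0=0 → after 1×micro: -2 ⇒ (c0=0, c1=-2)
[Gauss-Seidel] macro 4: S0 reads c1=-2 → after 3×micro: 2; S1 reads c0=2 → after 1×micro: 1 ⇒ (c0=2, c1=1)
[Gauss-Seidel] macro 5: S0 reads c1=1 → after 3×micro: 0; S1 reads c0=0 → after 1×micro: -2 ⇒ (c0=0, c1=-2)
[Gauss-Seidel] macro 6: S0 reads c1=-2 → after 3×micro: 2; S1 reads c0=2 → after 1×micro: 1 ⇒ (c0=2, c1=1)
[Gauss-Seidel] macro 7: S0 reads c1=1 → after 3×micro: 0; S1 reads c0=0 → after 1×micro: -2 ⇒ (c0=0, c1=-2)
[Gauss-Seidel] macro 8: S0 reads c1=-2 → after 3×micro: 2; S1 reads c0=2 → after 1×micro: 1 ⇒ (c0=2, c1=1)
[Gauss-Seidel] macro 9: S0 reads c1=1 → after 3×micro: 0; S1 reads c0=0 → after 1×micro: -2 ⇒ (c0=0, c1=-2)
[Gauss-Seidel] macro 10: S0 reads c1=-2 → after 3×micro: 2; S1 reads c0=2 → after 1×micro: 1 ⇒ (c0=2, c1=1)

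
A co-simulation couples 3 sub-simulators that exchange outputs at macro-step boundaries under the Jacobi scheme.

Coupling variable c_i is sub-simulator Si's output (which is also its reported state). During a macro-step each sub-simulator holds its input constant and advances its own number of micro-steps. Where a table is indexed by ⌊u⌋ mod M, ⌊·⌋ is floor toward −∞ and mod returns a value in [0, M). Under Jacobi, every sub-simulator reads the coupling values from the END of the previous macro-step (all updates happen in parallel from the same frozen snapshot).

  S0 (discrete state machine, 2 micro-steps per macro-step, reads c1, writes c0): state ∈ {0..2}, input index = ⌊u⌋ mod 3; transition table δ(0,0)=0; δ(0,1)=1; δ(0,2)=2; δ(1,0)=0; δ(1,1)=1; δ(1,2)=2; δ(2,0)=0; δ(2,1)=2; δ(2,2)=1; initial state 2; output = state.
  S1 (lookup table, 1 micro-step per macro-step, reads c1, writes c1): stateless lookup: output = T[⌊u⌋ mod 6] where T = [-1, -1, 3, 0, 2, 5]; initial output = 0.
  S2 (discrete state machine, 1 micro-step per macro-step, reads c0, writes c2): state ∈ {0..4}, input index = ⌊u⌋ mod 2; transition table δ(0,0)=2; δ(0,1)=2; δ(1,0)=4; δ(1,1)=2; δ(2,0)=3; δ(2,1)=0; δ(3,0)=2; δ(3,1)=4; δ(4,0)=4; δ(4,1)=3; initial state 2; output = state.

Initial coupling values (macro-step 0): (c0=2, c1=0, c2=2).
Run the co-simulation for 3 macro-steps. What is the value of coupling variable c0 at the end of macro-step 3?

c0 at macro-step 3 = 1

macro 1: S0 reads c1=0 → after 2×micro: 0; S1 reads c1=0 → after 1×micro: -1; S2 reads c0=2 → after 1×micro: 3 ⇒ (c0=0, c1=-1, c2=3)
macro 2: S0 reads c1=-1 → after 2×micro: 1; S1 reads c1=-1 → after 1×micro: 5; S2 reads c0=0 → after 1×micro: 2 ⇒ (c0=1, c1=5, c2=2)
macro 3: S0 reads c1=5 → after 2×micro: 1; S1 reads c1=5 → after 1×micro: 5; S2 reads c0=1 → after 1×micro: 0 ⇒ (c0=1, c1=5, c2=0)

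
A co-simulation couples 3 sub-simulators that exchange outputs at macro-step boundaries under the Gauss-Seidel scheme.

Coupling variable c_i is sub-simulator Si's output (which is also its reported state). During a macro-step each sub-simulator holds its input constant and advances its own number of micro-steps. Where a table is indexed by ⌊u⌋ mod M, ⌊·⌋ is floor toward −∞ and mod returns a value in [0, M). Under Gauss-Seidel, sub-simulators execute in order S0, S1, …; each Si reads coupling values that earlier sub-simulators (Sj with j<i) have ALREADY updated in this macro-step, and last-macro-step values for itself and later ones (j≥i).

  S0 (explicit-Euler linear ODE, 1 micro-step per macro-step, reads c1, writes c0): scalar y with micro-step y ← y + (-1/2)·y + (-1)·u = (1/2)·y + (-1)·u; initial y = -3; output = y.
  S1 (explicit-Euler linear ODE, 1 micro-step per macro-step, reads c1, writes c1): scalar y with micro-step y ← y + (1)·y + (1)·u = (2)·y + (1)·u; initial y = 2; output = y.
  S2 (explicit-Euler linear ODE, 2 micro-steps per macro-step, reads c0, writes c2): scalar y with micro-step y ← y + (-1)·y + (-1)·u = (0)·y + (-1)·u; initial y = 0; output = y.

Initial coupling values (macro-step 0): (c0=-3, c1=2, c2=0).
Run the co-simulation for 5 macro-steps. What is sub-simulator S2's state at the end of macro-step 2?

S2 state at macro-step 2 = 31/4

macro 1: S0 reads c1=2 → after 1×micro: -7/2; S1 reads c1=2 → after 1×micro: 6; S2 reads c0=-7/2 → after 2×micro: 7/2 ⇒ (c0=-7/2, c1=6, c2=7/2)
macro 2: S0 reads c1=6 → after 1×micro: -31/4; S1 reads c1=6 → after 1×micro: 18; S2 reads c0=-31/4 → after 2×micro: 31/4 ⇒ (c0=-31/4, c1=18, c2=31/4)
macro 3: S0 reads c1=18 → after 1×micro: -175/8; S1 reads c1=18 → after 1×micro: 54; S2 reads c0=-175/8 → after 2×micro: 175/8 ⇒ (c0=-175/8, c1=54, c2=175/8)
macro 4: S0 reads c1=54 → after 1×micro: -1039/16; S1 reads c1=54 → after 1×micro: 162; S2 reads c0=-1039/16 → after 2×micro: 1039/16 ⇒ (c0=-1039/16, c1=162, c2=1039/16)
macro 5: S0 reads c1=162 → after 1×micro: -6223/32; S1 reads c1=162 → after 1×micro: 486; S2 reads c0=-6223/32 → after 2×micro: 6223/32 ⇒ (c0=-6223/32, c1=486, c2=6223/32)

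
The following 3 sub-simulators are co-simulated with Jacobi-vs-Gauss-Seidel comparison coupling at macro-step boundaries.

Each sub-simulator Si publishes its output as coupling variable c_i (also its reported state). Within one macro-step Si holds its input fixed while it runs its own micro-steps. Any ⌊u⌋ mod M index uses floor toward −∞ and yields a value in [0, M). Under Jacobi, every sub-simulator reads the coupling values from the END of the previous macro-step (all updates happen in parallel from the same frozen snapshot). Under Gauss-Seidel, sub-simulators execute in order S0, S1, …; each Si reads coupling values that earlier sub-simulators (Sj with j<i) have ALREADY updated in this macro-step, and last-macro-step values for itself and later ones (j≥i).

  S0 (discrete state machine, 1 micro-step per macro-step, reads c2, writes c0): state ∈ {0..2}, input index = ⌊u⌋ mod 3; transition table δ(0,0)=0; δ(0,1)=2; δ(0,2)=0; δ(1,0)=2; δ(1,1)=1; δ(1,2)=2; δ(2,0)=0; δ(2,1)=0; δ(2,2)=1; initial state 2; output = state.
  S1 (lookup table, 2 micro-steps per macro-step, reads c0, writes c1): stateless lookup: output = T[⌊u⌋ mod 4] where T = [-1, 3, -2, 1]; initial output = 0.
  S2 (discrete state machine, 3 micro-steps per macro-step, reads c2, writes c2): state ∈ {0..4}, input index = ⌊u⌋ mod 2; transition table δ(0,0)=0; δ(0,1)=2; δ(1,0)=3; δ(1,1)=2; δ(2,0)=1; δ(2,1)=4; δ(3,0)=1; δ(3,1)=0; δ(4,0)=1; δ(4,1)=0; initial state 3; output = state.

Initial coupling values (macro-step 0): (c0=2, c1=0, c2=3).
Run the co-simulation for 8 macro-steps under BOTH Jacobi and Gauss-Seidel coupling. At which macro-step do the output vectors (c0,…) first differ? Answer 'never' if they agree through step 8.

[Jacobi] macro 1: S0 reads c2=3 → after 1×micro: 0; S1 reads c0=2 → after 2×micro: -2; S2 reads c2=3 → after 3×micro: 4 ⇒ (c0=0, c1=-2, c2=4)
[Jacobi] macro 2: S0 reads c2=4 → after 1×micro: 2; S1 reads c0=0 → after 2×micro: -1; S2 reads c2=4 → after 3×micro: 1 ⇒ (c0=2, c1=-1, c2=1)
[Jacobi] macro 3: S0 reads c2=1 → after 1×micro: 0; S1 reads c0=2 → after 2×micro: -2; S2 reads c2=1 → after 3×micro: 0 ⇒ (c0=0, c1=-2, c2=0)
[Jacobi] macro 4: S0 reads c2=0 → after 1×micro: 0; S1 reads c0=0 → after 2×micro: -1; S2 reads c2=0 → after 3×micro: 0 ⇒ (c0=0, c1=-1, c2=0)
[Jacobi] macro 5: S0 reads c2=0 → after 1×micro: 0; S1 reads c0=0 → after 2×micro: -1; S2 reads c2=0 → after 3×micro: 0 ⇒ (c0=0, c1=-1, c2=0)
[Jacobi] macro 6: S0 reads c2=0 → after 1×micro: 0; S1 reads c0=0 → after 2×micro: -1; S2 reads c2=0 → after 3×micro: 0 ⇒ (c0=0, c1=-1, c2=0)
[Jacobi] macro 7: S0 reads c2=0 → after 1×micro: 0; S1 reads c0=0 → after 2×micro: -1; S2 reads c2=0 → after 3×micro: 0 ⇒ (c0=0, c1=-1, c2=0)
[Jacobi] macro 8: S0 reads c2=0 → after 1×micro: 0; S1 reads c0=0 → after 2×micro: -1; S2 reads c2=0 → after 3×micro: 0 ⇒ (c0=0, c1=-1, c2=0)
[Gauss-Seidel] macro 1: S0 reads c2=3 → after 1×micro: 0; S1 reads c0=0 → after 2×micro: -1; S2 reads c2=3 → after 3×micro: 4 ⇒ (c0=0, c1=-1, c2=4)
[Gauss-Seidel] macro 2: S0 reads c2=4 → after 1×micro: 2; S1 reads c0=2 → after 2×micro: -2; S2 reads c2=4 → after 3×micro: 1 ⇒ (c0=2, c1=-2, c2=1)
[Gauss-Seidel] macro 3: S0 reads c2=1 → after 1×micro: 0; S1 reads c0=0 → after 2×micro: -1; S2 reads c2=1 → after 3×micro: 0 ⇒ (c0=0, c1=-1, c2=0)
[Gauss-Seidel] macro 4: S0 reads c2=0 → after 1×micro: 0; S1 reads c0=0 → after 2×micro: -1; S2 reads c2=0 → after 3×micro: 0 ⇒ (c0=0, c1=-1, c2=0)
[Gauss-Seidel] macro 5: S0 reads c2=0 → after 1×micro: 0; S1 reads c0=0 → after 2×micro: -1; S2 reads c2=0 → after 3×micro: 0 ⇒ (c0=0, c1=-1, c2=0)
[Gauss-Seidel] macro 6: S0 reads c2=0 → after 1×micro: 0; S1 reads c0=0 → after 2×micro: -1; S2 reads c2=0 → after 3×micro: 0 ⇒ (c0=0, c1=-1, c2=0)
[Gauss-Seidel] macro 7: S0 reads c2=0 → after 1×micro: 0; S1 reads c0=0 → after 2×micro: -1; S2 reads c2=0 → after 3×micro: 0 ⇒ (c0=0, c1=-1, c2=0)
[Gauss-Seidel] macro 8: S0 reads c2=0 → after 1×micro: 0; S1 reads c0=0 → after 2×micro: -1; S2 reads c2=0 → after 3×micro: 0 ⇒ (c0=0, c1=-1, c2=0)

first divergence at macro-step: 1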